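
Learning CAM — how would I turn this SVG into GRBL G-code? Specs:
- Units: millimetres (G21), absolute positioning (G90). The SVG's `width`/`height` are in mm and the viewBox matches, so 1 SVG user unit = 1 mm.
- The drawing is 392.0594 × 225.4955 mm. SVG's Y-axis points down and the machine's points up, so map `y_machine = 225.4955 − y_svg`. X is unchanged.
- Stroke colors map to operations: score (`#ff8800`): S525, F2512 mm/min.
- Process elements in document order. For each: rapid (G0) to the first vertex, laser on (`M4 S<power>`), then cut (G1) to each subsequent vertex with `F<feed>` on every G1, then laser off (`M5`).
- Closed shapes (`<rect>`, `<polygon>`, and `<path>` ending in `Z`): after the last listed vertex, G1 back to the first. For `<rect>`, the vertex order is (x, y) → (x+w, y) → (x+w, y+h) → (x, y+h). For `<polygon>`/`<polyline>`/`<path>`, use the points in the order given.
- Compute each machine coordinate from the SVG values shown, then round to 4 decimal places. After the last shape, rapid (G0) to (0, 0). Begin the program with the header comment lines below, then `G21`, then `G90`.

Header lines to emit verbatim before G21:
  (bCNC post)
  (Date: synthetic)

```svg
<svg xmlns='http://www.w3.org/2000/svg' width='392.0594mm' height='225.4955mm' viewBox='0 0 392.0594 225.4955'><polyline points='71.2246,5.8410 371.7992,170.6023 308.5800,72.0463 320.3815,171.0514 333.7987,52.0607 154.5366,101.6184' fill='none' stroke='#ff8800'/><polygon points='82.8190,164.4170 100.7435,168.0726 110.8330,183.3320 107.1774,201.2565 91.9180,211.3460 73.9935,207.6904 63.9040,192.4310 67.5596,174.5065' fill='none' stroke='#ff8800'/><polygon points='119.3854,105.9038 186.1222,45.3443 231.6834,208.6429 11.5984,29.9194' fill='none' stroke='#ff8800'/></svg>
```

(bCNC post)
(Date: synthetic)
G21
G90
G0 X71.2246 Y219.6545
M4 S525
G1 X371.7992 Y54.8932 F2512
G1 X308.5800 Y153.4492 F2512
G1 X320.3815 Y54.4441 F2512
G1 X333.7987 Y173.4348 F2512
G1 X154.5366 Y123.8771 F2512
M5
G0 X82.8190 Y61.0785
M4 S525
G1 X100.7435 Y57.4229 F2512
G1 X110.8330 Y42.1635 F2512
G1 X107.1774 Y24.2390 F2512
G1 X91.9180 Y14.1495 F2512
G1 X73.9935 Y17.8051 F2512
G1 X63.9040 Y33.0645 F2512
G1 X67.5596 Y50.9890 F2512
G1 X82.8190 Y61.0785 F2512
M5
G0 X119.3854 Y119.5917
M4 S525
G1 X186.1222 Y180.1512 F2512
G1 X231.6834 Y16.8526 F2512
G1 X11.5984 Y195.5761 F2512
G1 X119.3854 Y119.5917 F2512
M5
G0 X0.0000 Y0.0000

Since the viewBox matches the mm dimensions, user units are millimetres directly. The only transform is the Y-flip y_m = 225.4955 − y_svg.

Shape 1 is a open polyline drawn with `<polyline>`. Its stroke #ff8800 means score at S525, F2512. After flipping Y the toolpath is (71.2246,219.6545) → (371.7992,54.8932) → (308.5800,153.4492) → (320.3815,54.4441) → (333.7987,173.4348) → (154.5366,123.8771).

Shape 2 is a regular polygon drawn with `<polygon>`. Its stroke #ff8800 means score at S525, F2512. After flipping Y the toolpath is (82.8190,61.0785) → (100.7435,57.4229) → (110.8330,42.1635) → (107.1774,24.2390) → (91.9180,14.1495) → (73.9935,17.8051) → (63.9040,33.0645) → (67.5596,50.9890) → (82.8190,61.0785), returning to the start.

Shape 3 is a closed polygon drawn with `<polygon>`. Its stroke #ff8800 means score at S525, F2512. After flipping Y the toolpath is (119.3854,119.5917) → (186.1222,180.1512) → (231.6834,16.8526) → (11.5984,195.5761) → (119.3854,119.5917), returning to the start.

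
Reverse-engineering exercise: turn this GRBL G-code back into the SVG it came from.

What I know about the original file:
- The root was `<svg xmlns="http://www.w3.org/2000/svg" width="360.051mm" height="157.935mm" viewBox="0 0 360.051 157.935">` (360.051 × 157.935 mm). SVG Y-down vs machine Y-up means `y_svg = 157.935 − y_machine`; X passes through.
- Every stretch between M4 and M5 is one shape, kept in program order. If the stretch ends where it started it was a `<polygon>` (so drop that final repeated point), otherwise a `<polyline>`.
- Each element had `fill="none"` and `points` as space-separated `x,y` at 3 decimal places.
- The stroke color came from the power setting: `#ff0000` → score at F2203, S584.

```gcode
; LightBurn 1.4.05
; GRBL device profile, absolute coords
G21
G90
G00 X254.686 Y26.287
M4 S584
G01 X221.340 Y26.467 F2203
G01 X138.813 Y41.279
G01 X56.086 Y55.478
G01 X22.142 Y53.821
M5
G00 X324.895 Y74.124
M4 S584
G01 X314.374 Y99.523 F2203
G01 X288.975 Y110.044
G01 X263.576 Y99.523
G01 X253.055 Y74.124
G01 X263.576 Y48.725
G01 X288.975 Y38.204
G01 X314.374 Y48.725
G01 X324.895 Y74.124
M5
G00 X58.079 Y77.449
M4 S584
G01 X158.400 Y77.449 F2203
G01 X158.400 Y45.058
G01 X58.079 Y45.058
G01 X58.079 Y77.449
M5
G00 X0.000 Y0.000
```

<svg xmlns="http://www.w3.org/2000/svg" width="360.051mm" height="157.935mm" viewBox="0 0 360.051 157.935">
  <polyline points="254.686,131.648 221.340,131.468 138.813,116.656 56.086,102.457 22.142,104.114" fill="none" stroke="#ff0000"/>
  <polygon points="324.895,83.811 314.374,58.412 288.975,47.891 263.576,58.412 253.055,83.811 263.576,109.210 288.975,119.731 314.374,109.210" fill="none" stroke="#ff0000"/>
  <polygon points="58.079,80.486 158.400,80.486 158.400,112.877 58.079,112.877" fill="none" stroke="#ff0000"/>
</svg>

Machine Y-up, SVG Y-down with viewBox height 157.935, so y_svg = 157.935 − y_machine; X carries over. Every run uses S584, so all elements get stroke `#ff0000` (score).

Run 1: The run is open, so emit a `<polyline>` with points (Y-flipped): 254.686,131.648 221.340,131.468 138.813,116.656 56.086,102.457 22.142,104.114.

Run 2: The run returns to its start, so emit a `<polygon>` with points (Y-flipped): 324.895,83.811 314.374,58.412 288.975,47.891 263.576,58.412 253.055,83.811 263.576,109.210 288.975,119.731 314.374,109.210.

Run 3: The run returns to its start, so emit a `<polygon>` with points (Y-flipped): 58.079,80.486 158.400,80.486 158.400,112.877 58.079,112.877.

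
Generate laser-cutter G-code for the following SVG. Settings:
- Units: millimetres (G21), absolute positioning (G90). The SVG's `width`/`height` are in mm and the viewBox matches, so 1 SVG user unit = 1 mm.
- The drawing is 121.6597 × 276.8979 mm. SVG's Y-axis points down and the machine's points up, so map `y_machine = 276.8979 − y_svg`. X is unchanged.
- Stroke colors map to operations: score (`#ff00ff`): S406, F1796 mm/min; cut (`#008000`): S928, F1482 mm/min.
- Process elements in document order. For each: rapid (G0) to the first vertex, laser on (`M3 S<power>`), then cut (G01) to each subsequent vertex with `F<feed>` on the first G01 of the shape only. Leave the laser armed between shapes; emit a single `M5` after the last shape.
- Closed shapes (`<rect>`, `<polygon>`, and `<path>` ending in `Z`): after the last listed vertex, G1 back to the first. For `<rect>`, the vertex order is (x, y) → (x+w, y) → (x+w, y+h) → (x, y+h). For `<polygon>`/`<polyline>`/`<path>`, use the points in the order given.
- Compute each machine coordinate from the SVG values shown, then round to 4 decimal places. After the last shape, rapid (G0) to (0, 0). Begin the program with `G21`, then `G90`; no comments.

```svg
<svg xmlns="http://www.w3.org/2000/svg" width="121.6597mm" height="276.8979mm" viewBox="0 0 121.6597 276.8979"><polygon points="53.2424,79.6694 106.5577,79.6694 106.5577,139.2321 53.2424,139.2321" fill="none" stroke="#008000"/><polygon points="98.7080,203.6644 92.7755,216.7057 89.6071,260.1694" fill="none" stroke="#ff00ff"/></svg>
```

viewBox `0 0 121.6597 276.8979` with mm width/height → 1 unit = 1 mm. Flip: y_m = 276.8979 − y_svg.

**Shape 1** — `<polygon>` rectangle, stroke `#008000` → cut (S928, F1482). Machine vertices: (53.2424,197.2285) → (106.5577,197.2285) → (106.5577,137.6658) → (53.2424,137.6658) → (53.2424,197.2285). Closed: final G1 returns to the first vertex.

**Shape 2** — `<polygon>` closed polygon, stroke `#ff00ff` → score (S406, F1796). Machine vertices: (98.7080,73.2335) → (92.7755,60.1922) → (89.6071,16.7285) → (98.7080,73.2335). Closed: final G1 returns to the first vertex.

G21
G90
G0 X53.2424 Y197.2285
M3 S928
G01 X106.5577 Y197.2285 F1482
G01 X106.5577 Y137.6658
G01 X53.2424 Y137.6658
G01 X53.2424 Y197.2285
G0 X98.7080 Y73.2335
M3 S406
G01 X92.7755 Y60.1922 F1796
G01 X89.6071 Y16.7285
G01 X98.7080 Y73.2335
M5
G0 X0.0000 Y0.0000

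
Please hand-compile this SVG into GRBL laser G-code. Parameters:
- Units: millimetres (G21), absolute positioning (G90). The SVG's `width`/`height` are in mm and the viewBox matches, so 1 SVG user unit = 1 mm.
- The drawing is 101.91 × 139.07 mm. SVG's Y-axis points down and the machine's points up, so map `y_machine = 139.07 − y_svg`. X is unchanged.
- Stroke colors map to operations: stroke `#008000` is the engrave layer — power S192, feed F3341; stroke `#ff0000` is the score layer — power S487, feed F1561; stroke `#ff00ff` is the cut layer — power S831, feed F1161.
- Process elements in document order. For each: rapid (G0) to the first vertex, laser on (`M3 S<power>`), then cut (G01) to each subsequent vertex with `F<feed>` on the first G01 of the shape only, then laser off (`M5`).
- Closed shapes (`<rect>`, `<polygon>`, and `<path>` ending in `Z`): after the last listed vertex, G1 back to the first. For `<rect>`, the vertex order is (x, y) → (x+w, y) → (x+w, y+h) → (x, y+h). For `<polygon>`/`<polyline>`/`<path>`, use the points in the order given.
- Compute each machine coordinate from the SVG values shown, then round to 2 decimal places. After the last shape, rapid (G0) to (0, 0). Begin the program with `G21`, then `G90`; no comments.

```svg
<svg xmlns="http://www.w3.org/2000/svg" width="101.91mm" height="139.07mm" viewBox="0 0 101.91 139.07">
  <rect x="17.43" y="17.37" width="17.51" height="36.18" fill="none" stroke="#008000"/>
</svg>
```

Since the viewBox matches the mm dimensions, user units are millimetres directly. The only transform is the Y-flip y_m = 139.07 − y_svg.

Shape 1 is a rectangle drawn with `<rect>`. Its stroke #008000 means engrave at S192, F3341. After flipping Y the toolpath is (17.43,121.70) → (34.94,121.70) → (34.94,85.52) → (17.43,85.52) → (17.43,121.70), returning to the start.

G21
G90
G0 X17.43 Y121.70
M3 S192
G01 X34.94 Y121.70 F3341
G01 X34.94 Y85.52
G01 X17.43 Y85.52
G01 X17.43 Y121.70
M5
G0 X0.00 Y0.00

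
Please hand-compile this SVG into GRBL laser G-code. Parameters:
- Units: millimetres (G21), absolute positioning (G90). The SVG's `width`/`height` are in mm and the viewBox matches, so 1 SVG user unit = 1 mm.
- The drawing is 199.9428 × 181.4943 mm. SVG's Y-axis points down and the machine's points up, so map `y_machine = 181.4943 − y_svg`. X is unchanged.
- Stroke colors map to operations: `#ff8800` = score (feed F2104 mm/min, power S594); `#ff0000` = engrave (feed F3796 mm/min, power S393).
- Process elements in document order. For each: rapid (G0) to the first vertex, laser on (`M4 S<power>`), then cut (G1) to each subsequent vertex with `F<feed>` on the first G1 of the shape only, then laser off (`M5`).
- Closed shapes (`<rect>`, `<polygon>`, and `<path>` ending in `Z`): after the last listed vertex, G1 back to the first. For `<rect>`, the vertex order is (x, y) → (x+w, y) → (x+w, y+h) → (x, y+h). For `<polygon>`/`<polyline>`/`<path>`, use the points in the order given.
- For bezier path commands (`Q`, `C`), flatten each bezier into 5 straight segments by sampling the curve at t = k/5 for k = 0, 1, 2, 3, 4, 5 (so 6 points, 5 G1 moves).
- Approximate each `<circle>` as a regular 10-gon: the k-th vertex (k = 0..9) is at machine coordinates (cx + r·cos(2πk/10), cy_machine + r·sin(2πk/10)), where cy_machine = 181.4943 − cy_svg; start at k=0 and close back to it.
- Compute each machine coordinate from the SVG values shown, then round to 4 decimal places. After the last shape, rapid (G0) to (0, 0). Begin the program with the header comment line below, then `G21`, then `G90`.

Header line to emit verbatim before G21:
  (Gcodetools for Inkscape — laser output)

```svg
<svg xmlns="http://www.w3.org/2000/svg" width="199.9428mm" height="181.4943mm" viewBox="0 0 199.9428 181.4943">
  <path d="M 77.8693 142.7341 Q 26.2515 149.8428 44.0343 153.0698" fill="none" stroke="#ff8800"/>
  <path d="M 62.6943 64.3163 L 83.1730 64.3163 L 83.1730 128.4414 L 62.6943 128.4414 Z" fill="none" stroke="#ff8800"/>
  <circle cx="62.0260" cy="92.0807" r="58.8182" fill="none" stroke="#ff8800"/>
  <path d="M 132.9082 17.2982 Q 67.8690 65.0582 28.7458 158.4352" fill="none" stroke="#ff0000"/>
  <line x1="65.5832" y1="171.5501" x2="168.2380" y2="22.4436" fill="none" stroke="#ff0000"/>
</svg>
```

(Gcodetools for Inkscape — laser output)
G21
G90
G0 X77.8693 Y38.7602
M4 S594
G1 X59.9982 Y36.0720 F2104
G1 X47.6792 Y33.6943
G1 X40.9122 Y31.6272
G1 X39.6972 Y29.8706
G1 X44.0343 Y28.4245
M5
G0 X62.6943 Y117.1780
M4 S594
G1 X83.1730 Y117.1780 F2104
G1 X83.1730 Y53.0529
G1 X62.6943 Y53.0529
G1 X62.6943 Y117.1780
M5
G0 X120.8442 Y89.4136
M4 S594
G1 X109.6109 Y123.9861 F2104
G1 X80.2018 Y145.3530
G1 X43.8502 Y145.3530
G1 X14.4411 Y123.9861
G1 X3.2078 Y89.4136
G1 X14.4411 Y54.8411
G1 X43.8502 Y33.4742
G1 X80.2018 Y33.4742
G1 X109.6109 Y54.8411
G1 X120.8442 Y89.4136
M5
G0 X132.9082 Y164.1961
M4 S393
G1 X107.9292 Y143.2674 F3796
G1 X85.0234 Y118.6894
G1 X64.1909 Y90.4620
G1 X45.4317 Y58.5852
G1 X28.7458 Y23.0591
M5
G0 X65.5832 Y9.9442
M4 S393
G1 X168.2380 Y159.0507 F3796
M5
G0 X0.0000 Y0.0000

viewBox `0 0 199.9428 181.4943` with mm width/height → 1 unit = 1 mm. Flip: y_m = 181.4943 − y_svg.

**Shape 1** — `<path>` quadratic bezier, stroke `#ff8800` → score (S594, F2104). Control points (SVG): P0=(77.8693,142.7341), P1=(26.2515,149.8428), P2=(44.0343,153.0698); sampled at t=k/5. Machine vertices: (77.8693,38.7602) → (59.9982,36.0720) → (47.6792,33.6943) → (40.9122,31.6272) → (39.6972,29.8706) → (44.0343,28.4245). Open path.

**Shape 2** — `<path>` rectangle, stroke `#ff8800` → score (S594, F2104). Machine vertices: (62.6943,117.1780) → (83.1730,117.1780) → (83.1730,53.0529) → (62.6943,53.0529) → (62.6943,117.1780). Closed: final G1 returns to the first vertex.

**Shape 3** — `<circle>` circle, stroke `#ff8800` → score (S594, F2104). Machine vertices: (120.8442,89.4136) → (109.6109,123.9861) → (80.2018,145.3530) → (43.8502,145.3530) → (14.4411,123.9861) → (3.2078,89.4136) → (14.4411,54.8411) → (43.8502,33.4742) → (80.2018,33.4742) → (109.6109,54.8411) → (120.8442,89.4136). Closed: final G1 returns to the first vertex.

**Shape 4** — `<path>` quadratic bezier, stroke `#ff0000` → engrave (S393, F3796). Control points (SVG): P0=(132.9082,17.2982), P1=(67.8690,65.0582), P2=(28.7458,158.4352); sampled at t=k/5. Machine vertices: (132.9082,164.1961) → (107.9292,143.2674) → (85.0234,118.6894) → (64.1909,90.4620) → (45.4317,58.5852) → (28.7458,23.0591). Open path.

**Shape 5** — `<line>` line segment, stroke `#ff0000` → engrave (S393, F3796). Machine vertices: (65.5832,9.9442) → (168.2380,159.0507). Open path.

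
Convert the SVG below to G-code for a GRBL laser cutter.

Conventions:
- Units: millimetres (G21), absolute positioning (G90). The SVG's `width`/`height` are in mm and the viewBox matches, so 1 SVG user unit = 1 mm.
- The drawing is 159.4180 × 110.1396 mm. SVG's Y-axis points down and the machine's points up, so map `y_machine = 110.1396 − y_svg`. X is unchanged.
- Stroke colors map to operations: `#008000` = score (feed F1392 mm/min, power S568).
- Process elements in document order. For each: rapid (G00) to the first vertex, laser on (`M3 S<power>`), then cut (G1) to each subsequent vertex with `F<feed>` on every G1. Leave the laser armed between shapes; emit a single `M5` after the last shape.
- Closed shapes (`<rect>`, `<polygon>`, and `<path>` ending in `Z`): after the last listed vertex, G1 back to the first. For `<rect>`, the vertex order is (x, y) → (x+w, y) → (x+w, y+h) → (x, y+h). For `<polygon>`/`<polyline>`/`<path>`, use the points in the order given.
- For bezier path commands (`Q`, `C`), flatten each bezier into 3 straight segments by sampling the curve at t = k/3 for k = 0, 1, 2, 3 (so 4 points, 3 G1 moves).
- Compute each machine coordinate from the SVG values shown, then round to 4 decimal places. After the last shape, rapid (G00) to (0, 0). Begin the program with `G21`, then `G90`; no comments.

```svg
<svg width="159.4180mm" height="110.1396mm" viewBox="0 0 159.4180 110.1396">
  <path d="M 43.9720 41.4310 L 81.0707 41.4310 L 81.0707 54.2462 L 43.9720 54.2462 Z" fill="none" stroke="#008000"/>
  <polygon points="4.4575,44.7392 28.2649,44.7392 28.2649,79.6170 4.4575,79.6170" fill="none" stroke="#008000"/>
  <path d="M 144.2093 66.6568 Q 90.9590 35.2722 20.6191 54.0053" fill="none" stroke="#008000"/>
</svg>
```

viewBox `0 0 159.4180 110.1396` with mm width/height → 1 unit = 1 mm. Flip: y_m = 110.1396 − y_svg.

**Shape 1** — `<path>` rectangle, stroke `#008000` → score (S568, F1392). Machine vertices: (43.9720,68.7086) → (81.0707,68.7086) → (81.0707,55.8934) → (43.9720,55.8934) → (43.9720,68.7086). Closed: final G1 returns to the first vertex.

**Shape 2** — `<polygon>` rectangle, stroke `#008000` → score (S568, F1392). Machine vertices: (4.4575,65.4004) → (28.2649,65.4004) → (28.2649,30.5226) → (4.4575,30.5226) → (4.4575,65.4004). Closed: final G1 returns to the first vertex.

**Shape 3** — `<path>` quadratic bezier, stroke `#008000` → score (S568, F1392). Control points (SVG): P0=(144.2093,66.6568), P1=(90.9590,35.2722), P2=(20.6191,54.0053); sampled at t=k/3. Machine vertices: (144.2093,43.4828) → (106.8103,58.8372) → (65.6135,63.0544) → (20.6191,56.1343). Open path.

G21
G90
G00 X43.9720 Y68.7086
M3 S568
G1 X81.0707 Y68.7086 F1392
G1 X81.0707 Y55.8934 F1392
G1 X43.9720 Y55.8934 F1392
G1 X43.9720 Y68.7086 F1392
G00 X4.4575 Y65.4004
M3 S568
G1 X28.2649 Y65.4004 F1392
G1 X28.2649 Y30.5226 F1392
G1 X4.4575 Y30.5226 F1392
G1 X4.4575 Y65.4004 F1392
G00 X144.2093 Y43.4828
M3 S568
G1 X106.8103 Y58.8372 F1392
G1 X65.6135 Y63.0544 F1392
G1 X20.6191 Y56.1343 F1392
M5
G00 X0.0000 Y0.0000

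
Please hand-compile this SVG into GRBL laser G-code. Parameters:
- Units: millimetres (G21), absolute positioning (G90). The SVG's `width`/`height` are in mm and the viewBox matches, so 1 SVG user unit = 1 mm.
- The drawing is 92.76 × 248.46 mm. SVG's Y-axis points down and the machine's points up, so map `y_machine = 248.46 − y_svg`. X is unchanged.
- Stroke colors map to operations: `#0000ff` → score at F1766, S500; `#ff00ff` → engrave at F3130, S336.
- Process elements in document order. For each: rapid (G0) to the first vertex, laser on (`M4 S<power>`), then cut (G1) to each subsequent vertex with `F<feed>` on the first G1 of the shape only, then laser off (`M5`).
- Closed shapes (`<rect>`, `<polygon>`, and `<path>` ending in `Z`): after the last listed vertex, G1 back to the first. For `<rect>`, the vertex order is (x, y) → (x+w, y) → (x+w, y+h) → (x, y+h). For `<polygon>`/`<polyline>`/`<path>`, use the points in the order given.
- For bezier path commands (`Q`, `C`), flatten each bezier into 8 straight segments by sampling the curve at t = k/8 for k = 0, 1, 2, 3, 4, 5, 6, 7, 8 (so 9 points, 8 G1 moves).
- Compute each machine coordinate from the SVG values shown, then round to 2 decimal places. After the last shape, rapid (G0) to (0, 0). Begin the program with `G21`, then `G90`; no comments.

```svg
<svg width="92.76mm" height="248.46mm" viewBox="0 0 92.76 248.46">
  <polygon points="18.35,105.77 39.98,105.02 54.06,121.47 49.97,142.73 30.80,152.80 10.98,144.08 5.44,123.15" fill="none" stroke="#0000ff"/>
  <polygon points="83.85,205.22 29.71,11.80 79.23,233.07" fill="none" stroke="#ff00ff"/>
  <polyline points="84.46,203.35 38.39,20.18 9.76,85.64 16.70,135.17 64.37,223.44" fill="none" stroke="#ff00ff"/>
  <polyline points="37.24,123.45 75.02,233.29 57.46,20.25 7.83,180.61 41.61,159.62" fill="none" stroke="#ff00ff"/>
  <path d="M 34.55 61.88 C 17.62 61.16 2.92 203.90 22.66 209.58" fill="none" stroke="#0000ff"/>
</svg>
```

G21
G90
G0 X18.35 Y142.69
M4 S500
G1 X39.98 Y143.44 F1766
G1 X54.06 Y126.99
G1 X49.97 Y105.73
G1 X30.80 Y95.66
G1 X10.98 Y104.38
G1 X5.44 Y125.31
G1 X18.35 Y142.69
M5
G0 X83.85 Y43.24
M4 S336
G1 X29.71 Y236.66 F3130
G1 X79.23 Y15.39
G1 X83.85 Y43.24
M5
G0 X84.46 Y45.11
M4 S336
G1 X38.39 Y228.28 F3130
G1 X9.76 Y162.82
G1 X16.70 Y113.29
G1 X64.37 Y25.02
M5
G0 X37.24 Y125.01
M4 S336
G1 X75.02 Y15.17 F3130
G1 X57.46 Y228.21
G1 X7.83 Y67.85
G1 X41.61 Y88.84
M5
G0 X34.55 Y186.58
M4 S500
G1 X28.37 Y180.67 F1766
G1 X22.77 Y164.60
G1 X18.14 Y141.66
G1 X14.85 Y115.13
G1 X13.28 Y88.30
G1 X13.81 Y64.46
G1 X16.81 Y46.89
G1 X22.66 Y38.88
M5
G0 X0.00 Y0.00

viewBox `0 0 92.76 248.46` with mm width/height → 1 unit = 1 mm. Flip: y_m = 248.46 − y_svg.

**Shape 1** — `<polygon>` regular polygon, stroke `#0000ff` → score (S500, F1766). Machine vertices: (18.35,142.69) → (39.98,143.44) → (54.06,126.99) → (49.97,105.73) → (30.80,95.66) → (10.98,104.38) → (5.44,125.31) → (18.35,142.69). Closed: final G1 returns to the first vertex.

**Shape 2** — `<polygon>` closed polygon, stroke `#ff00ff` → engrave (S336, F3130). Machine vertices: (83.85,43.24) → (29.71,236.66) → (79.23,15.39) → (83.85,43.24). Closed: final G1 returns to the first vertex.

**Shape 3** — `<polyline>` open polyline, stroke `#ff00ff` → engrave (S336, F3130). Machine vertices: (84.46,45.11) → (38.39,228.28) → (9.76,162.82) → (16.70,113.29) → (64.37,25.02). Open path.

**Shape 4** — `<polyline>` open polyline, stroke `#ff00ff` → engrave (S336, F3130). Machine vertices: (37.24,125.01) → (75.02,15.17) → (57.46,228.21) → (7.83,67.85) → (41.61,88.84). Open path.

**Shape 5** — `<path>` cubic bezier, stroke `#0000ff` → score (S500, F1766). Control points (SVG): P0=(34.55,61.88), P1=(17.62,61.16), P2=(2.92,203.90), P3=(22.66,209.58); sampled at t=k/8. Machine vertices: (34.55,186.58) → (28.37,180.67) → (22.77,164.60) → (18.14,141.66) → (14.85,115.13) → (13.28,88.30) → (13.81,64.46) → (16.81,46.89) → (22.66,38.88). Open path.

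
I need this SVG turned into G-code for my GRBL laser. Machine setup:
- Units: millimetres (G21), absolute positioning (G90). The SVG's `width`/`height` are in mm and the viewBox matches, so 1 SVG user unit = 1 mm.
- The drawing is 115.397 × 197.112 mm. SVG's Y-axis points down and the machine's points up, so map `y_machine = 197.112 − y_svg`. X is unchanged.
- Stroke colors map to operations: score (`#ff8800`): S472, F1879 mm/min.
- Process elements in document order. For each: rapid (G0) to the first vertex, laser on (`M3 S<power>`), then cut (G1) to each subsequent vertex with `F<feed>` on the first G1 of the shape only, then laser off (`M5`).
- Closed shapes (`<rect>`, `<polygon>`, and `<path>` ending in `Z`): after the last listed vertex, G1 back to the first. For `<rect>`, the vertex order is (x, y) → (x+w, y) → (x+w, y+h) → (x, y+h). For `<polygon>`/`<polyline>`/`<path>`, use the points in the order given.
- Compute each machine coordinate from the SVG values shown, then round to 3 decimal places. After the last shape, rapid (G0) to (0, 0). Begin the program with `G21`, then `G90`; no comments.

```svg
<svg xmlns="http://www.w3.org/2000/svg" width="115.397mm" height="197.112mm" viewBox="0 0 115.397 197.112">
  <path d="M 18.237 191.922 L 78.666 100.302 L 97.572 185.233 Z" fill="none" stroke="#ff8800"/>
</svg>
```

viewBox `0 0 115.397 197.112` with mm width/height → 1 unit = 1 mm. Flip: y_m = 197.112 − y_svg.

**Shape 1** — `<path>` closed polygon, stroke `#ff8800` → score (S472, F1879). Machine vertices: (18.237,5.190) → (78.666,96.810) → (97.572,11.879) → (18.237,5.190). Closed: final G1 returns to the first vertex.

G21
G90
G0 X18.237 Y5.190
M3 S472
G1 X78.666 Y96.810 F1879
G1 X97.572 Y11.879
G1 X18.237 Y5.190
M5
G0 X0.000 Y0.000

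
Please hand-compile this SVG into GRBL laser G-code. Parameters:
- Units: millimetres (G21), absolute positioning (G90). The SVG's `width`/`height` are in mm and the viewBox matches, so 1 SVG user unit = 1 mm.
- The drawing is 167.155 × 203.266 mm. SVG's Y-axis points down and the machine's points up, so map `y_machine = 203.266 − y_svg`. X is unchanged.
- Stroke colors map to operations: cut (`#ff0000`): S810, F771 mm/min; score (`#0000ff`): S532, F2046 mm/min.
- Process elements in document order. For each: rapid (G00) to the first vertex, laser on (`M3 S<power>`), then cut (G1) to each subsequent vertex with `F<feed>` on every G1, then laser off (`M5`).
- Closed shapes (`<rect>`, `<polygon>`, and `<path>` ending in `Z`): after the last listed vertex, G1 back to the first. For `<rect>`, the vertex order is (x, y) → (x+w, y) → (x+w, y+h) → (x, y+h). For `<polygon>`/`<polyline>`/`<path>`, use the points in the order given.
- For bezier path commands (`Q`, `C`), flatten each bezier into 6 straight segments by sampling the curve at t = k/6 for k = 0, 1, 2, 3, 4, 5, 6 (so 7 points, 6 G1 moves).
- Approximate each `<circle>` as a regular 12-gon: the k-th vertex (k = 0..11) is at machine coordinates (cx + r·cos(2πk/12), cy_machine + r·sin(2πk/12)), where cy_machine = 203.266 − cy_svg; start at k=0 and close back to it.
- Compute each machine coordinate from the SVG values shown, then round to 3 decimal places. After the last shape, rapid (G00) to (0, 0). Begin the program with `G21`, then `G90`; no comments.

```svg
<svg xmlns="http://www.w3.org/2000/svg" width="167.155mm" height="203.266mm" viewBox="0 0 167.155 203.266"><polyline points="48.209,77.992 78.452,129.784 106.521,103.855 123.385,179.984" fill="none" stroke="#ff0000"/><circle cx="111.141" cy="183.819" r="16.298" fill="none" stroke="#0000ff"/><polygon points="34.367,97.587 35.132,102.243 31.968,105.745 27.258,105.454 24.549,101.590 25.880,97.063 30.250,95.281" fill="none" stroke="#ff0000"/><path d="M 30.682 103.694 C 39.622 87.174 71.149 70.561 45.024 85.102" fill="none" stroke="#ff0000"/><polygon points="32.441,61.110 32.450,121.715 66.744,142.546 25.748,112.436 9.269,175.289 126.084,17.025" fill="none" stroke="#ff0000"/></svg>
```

G21
G90
G00 X48.209 Y125.274
M3 S810
G1 X78.452 Y73.482 F771
G1 X106.521 Y99.411 F771
G1 X123.385 Y23.282 F771
M5
G00 X127.439 Y19.447
M3 S532
G1 X125.255 Y27.596 F2046
G1 X119.290 Y33.561 F2046
G1 X111.141 Y35.745 F2046
G1 X102.992 Y33.561 F2046
G1 X97.027 Y27.596 F2046
G1 X94.843 Y19.447 F2046
G1 X97.027 Y11.298 F2046
G1 X102.992 Y5.333 F2046
G1 X111.141 Y3.149 F2046
G1 X119.290 Y5.333 F2046
G1 X125.255 Y11.298 F2046
G1 X127.439 Y19.447 F2046
M5
G00 X34.367 Y105.679
M3 S810
G1 X35.132 Y101.023 F771
G1 X31.968 Y97.521 F771
G1 X27.258 Y97.812 F771
G1 X24.549 Y101.676 F771
G1 X25.880 Y106.203 F771
G1 X30.250 Y107.985 F771
G1 X34.367 Y105.679 F771
M5
G00 X30.682 Y99.572
M3 S810
G1 X36.663 Y107.695 F771
G1 X44.179 Y114.966 F771
G1 X51.002 Y120.516 F771
G1 X54.903 Y123.478 F771
G1 X53.654 Y122.983 F771
G1 X45.024 Y118.164 F771
M5
G00 X32.441 Y142.156
M3 S810
G1 X32.450 Y81.551 F771
G1 X66.744 Y60.720 F771
G1 X25.748 Y90.830 F771
G1 X9.269 Y27.977 F771
G1 X126.084 Y186.241 F771
G1 X32.441 Y142.156 F771
M5
G00 X0.000 Y0.000

viewBox `0 0 167.155 203.266` with mm width/height → 1 unit = 1 mm. Flip: y_m = 203.266 − y_svg.

**Shape 1** — `<polyline>` open polyline, stroke `#ff0000` → cut (S810, F771). Machine vertices: (48.209,125.274) → (78.452,73.482) → (106.521,99.411) → (123.385,23.282). Open path.

**Shape 2** — `<circle>` circle, stroke `#0000ff` → score (S532, F2046). Machine vertices: (127.439,19.447) → (125.255,27.596) → (119.290,33.561) → (111.141,35.745) → (102.992,33.561) → (97.027,27.596) → (94.843,19.447) → (97.027,11.298) → (102.992,5.333) → (111.141,3.149) → (119.290,5.333) → (125.255,11.298) → (127.439,19.447). Closed: final G1 returns to the first vertex.

**Shape 3** — `<polygon>` regular polygon, stroke `#ff0000` → cut (S810, F771). Machine vertices: (34.367,105.679) → (35.132,101.023) → (31.968,97.521) → (27.258,97.812) → (24.549,101.676) → (25.880,106.203) → (30.250,107.985) → (34.367,105.679). Closed: final G1 returns to the first vertex.

**Shape 4** — `<path>` cubic bezier, stroke `#ff0000` → cut (S810, F771). Control points (SVG): P0=(30.682,103.694), P1=(39.622,87.174), P2=(71.149,70.561), P3=(45.024,85.102); sampled at t=k/6. Machine vertices: (30.682,99.572) → (36.663,107.695) → (44.179,114.966) → (51.002,120.516) → (54.903,123.478) → (53.654,122.983) → (45.024,118.164). Open path.

**Shape 5** — `<polygon>` closed polygon, stroke `#ff0000` → cut (S810, F771). Machine vertices: (32.441,142.156) → (32.450,81.551) → (66.744,60.720) → (25.748,90.830) → (9.269,27.977) → (126.084,186.241) → (32.441,142.156). Closed: final G1 returns to the first vertex.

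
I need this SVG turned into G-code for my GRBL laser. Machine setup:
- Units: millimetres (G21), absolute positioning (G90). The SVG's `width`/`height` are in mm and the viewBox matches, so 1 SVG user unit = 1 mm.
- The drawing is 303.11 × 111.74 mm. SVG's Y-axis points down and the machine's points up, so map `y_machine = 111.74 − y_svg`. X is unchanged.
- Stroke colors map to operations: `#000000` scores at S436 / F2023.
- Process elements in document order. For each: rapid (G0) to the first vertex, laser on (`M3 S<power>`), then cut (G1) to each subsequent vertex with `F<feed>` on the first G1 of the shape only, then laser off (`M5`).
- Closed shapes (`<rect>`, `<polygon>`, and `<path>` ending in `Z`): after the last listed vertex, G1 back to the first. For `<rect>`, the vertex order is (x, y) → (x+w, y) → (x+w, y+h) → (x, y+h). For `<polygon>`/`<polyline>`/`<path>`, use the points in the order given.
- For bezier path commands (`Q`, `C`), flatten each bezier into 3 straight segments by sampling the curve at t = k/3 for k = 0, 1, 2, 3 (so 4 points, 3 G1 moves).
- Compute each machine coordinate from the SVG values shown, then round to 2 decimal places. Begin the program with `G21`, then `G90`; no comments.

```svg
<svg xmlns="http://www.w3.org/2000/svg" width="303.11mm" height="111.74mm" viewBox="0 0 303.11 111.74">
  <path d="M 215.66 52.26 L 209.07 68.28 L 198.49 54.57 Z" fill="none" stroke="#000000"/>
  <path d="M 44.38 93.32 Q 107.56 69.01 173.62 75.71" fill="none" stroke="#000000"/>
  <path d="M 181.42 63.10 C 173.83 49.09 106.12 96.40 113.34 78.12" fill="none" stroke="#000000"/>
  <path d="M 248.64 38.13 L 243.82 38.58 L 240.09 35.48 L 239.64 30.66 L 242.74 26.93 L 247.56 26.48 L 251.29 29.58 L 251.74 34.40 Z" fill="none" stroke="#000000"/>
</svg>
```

1 u = 1 mm; y_m = 111.74 − y.

[1] `<path>` regular polygon, #000000→score S436 F2023: (215.66,59.48) → (209.07,43.46) → (198.49,57.17) → (215.66,59.48) (closed)

[2] `<path>` quadratic bezier, #000000→score S436 F2023: (44.38,18.42) → (86.82,31.18) → (129.90,37.05) → (173.62,36.03)

[3] `<path>` cubic bezier, #000000→score S436 F2023: (181.42,48.64) → (158.79,46.91) → (126.09,32.50) → (113.34,33.62)

[4] `<path>` regular polygon, #000000→score S436 F2023: (248.64,73.61) → (243.82,73.16) → (240.09,76.26) → (239.64,81.08) → (242.74,84.81) → (247.56,85.26) → (251.29,82.16) → (251.74,77.34) → (248.64,73.61) (closed)

G21
G90
G0 X215.66 Y59.48
M3 S436
G1 X209.07 Y43.46 F2023
G1 X198.49 Y57.17
G1 X215.66 Y59.48
M5
G0 X44.38 Y18.42
M3 S436
G1 X86.82 Y31.18 F2023
G1 X129.90 Y37.05
G1 X173.62 Y36.03
M5
G0 X181.42 Y48.64
M3 S436
G1 X158.79 Y46.91 F2023
G1 X126.09 Y32.50
G1 X113.34 Y33.62
M5
G0 X248.64 Y73.61
M3 S436
G1 X243.82 Y73.16 F2023
G1 X240.09 Y76.26
G1 X239.64 Y81.08
G1 X242.74 Y84.81
G1 X247.56 Y85.26
G1 X251.29 Y82.16
G1 X251.74 Y77.34
G1 X248.64 Y73.61
M5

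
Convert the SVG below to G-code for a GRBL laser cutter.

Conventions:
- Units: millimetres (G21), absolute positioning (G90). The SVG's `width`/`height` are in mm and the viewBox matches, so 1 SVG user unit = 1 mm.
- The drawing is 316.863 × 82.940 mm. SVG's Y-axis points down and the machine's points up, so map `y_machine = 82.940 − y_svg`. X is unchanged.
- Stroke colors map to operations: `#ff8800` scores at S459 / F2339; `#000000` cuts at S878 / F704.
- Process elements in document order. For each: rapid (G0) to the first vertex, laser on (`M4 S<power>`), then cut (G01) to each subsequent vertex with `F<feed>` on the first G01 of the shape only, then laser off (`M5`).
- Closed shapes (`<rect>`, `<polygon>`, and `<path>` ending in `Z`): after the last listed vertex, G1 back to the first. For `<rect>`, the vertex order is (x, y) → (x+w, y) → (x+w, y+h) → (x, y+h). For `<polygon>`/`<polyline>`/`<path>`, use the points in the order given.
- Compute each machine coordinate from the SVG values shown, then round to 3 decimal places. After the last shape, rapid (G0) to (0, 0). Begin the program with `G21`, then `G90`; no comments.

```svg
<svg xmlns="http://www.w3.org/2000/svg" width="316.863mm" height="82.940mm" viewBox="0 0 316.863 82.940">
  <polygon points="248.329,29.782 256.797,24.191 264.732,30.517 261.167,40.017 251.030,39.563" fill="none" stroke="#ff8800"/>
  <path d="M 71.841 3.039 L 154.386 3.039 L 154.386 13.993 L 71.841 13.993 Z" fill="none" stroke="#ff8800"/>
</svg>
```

Since the viewBox matches the mm dimensions, user units are millimetres directly. The only transform is the Y-flip y_m = 82.940 − y_svg.

Shape 1 is a regular polygon drawn with `<polygon>`. Its stroke #ff8800 means score at S459, F2339. After flipping Y the toolpath is (248.329,53.158) → (256.797,58.749) → (264.732,52.423) → (261.167,42.923) → (251.030,43.377) → (248.329,53.158), returning to the start.

Shape 2 is a rectangle drawn with `<path>`. Its stroke #ff8800 means score at S459, F2339. After flipping Y the toolpath is (71.841,79.901) → (154.386,79.901) → (154.386,68.947) → (71.841,68.947) → (71.841,79.901), returning to the start.

G21
G90
G0 X248.329 Y53.158
M4 S459
G01 X256.797 Y58.749 F2339
G01 X264.732 Y52.423
G01 X261.167 Y42.923
G01 X251.030 Y43.377
G01 X248.329 Y53.158
M5
G0 X71.841 Y79.901
M4 S459
G01 X154.386 Y79.901 F2339
G01 X154.386 Y68.947
G01 X71.841 Y68.947
G01 X71.841 Y79.901
M5
G0 X0.000 Y0.000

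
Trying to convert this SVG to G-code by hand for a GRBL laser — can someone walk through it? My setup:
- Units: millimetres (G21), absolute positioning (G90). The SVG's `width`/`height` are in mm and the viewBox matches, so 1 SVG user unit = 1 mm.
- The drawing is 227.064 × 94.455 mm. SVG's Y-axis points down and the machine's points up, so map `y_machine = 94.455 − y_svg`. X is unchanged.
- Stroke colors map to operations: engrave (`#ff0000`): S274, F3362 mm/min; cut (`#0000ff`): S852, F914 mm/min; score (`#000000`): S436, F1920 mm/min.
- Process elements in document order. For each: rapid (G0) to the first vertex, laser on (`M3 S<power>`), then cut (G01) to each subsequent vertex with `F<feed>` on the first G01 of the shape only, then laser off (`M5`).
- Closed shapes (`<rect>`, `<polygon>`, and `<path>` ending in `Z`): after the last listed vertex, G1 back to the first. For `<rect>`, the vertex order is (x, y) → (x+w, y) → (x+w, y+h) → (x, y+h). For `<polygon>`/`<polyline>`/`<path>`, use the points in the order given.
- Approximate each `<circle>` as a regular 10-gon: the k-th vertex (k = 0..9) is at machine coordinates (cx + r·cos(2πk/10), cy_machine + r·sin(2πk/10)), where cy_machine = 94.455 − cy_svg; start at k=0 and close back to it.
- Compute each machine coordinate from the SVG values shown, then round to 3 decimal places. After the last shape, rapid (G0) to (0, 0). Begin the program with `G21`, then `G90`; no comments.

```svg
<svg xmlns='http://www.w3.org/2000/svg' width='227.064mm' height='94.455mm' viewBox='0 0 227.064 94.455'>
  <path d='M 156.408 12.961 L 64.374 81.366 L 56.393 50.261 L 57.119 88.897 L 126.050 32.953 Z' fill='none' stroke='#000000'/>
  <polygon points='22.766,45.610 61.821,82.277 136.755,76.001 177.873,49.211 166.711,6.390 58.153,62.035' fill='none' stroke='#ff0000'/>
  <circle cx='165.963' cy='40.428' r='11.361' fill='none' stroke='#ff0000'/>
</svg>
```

G21
G90
G0 X156.408 Y81.494
M3 S436
G01 X64.374 Y13.089 F1920
G01 X56.393 Y44.194
G01 X57.119 Y5.558
G01 X126.050 Y61.502
G01 X156.408 Y81.494
M5
G0 X22.766 Y48.845
M3 S274
G01 X61.821 Y12.178 F3362
G01 X136.755 Y18.454
G01 X177.873 Y45.244
G01 X166.711 Y88.065
G01 X58.153 Y32.420
G01 X22.766 Y48.845
M5
G0 X177.324 Y54.027
M3 S274
G01 X175.154 Y60.705 F3362
G01 X169.474 Y64.832
G01 X162.452 Y64.832
G01 X156.772 Y60.705
G01 X154.602 Y54.027
G01 X156.772 Y47.349
G01 X162.452 Y43.222
G01 X169.474 Y43.222
G01 X175.154 Y47.349
G01 X177.324 Y54.027
M5
G0 X0.000 Y0.000

viewBox `0 0 227.064 94.455` with mm width/height → 1 unit = 1 mm. Flip: y_m = 94.455 − y_svg.

**Shape 1** — `<path>` closed polygon, stroke `#000000` → score (S436, F1920). Machine vertices: (156.408,81.494) → (64.374,13.089) → (56.393,44.194) → (57.119,5.558) → (126.050,61.502) → (156.408,81.494). Closed: final G1 returns to the first vertex.

**Shape 2** — `<polygon>` closed polygon, stroke `#ff0000` → engrave (S274, F3362). Machine vertices: (22.766,48.845) → (61.821,12.178) → (136.755,18.454) → (177.873,45.244) → (166.711,88.065) → (58.153,32.420) → (22.766,48.845). Closed: final G1 returns to the first vertex.

**Shape 3** — `<circle>` circle, stroke `#ff0000` → engrave (S274, F3362). Machine vertices: (177.324,54.027) → (175.154,60.705) → (169.474,64.832) → (162.452,64.832) → (156.772,60.705) → (154.602,54.027) → (156.772,47.349) → (162.452,43.222) → (169.474,43.222) → (175.154,47.349) → (177.324,54.027). Closed: final G1 returns to the first vertex.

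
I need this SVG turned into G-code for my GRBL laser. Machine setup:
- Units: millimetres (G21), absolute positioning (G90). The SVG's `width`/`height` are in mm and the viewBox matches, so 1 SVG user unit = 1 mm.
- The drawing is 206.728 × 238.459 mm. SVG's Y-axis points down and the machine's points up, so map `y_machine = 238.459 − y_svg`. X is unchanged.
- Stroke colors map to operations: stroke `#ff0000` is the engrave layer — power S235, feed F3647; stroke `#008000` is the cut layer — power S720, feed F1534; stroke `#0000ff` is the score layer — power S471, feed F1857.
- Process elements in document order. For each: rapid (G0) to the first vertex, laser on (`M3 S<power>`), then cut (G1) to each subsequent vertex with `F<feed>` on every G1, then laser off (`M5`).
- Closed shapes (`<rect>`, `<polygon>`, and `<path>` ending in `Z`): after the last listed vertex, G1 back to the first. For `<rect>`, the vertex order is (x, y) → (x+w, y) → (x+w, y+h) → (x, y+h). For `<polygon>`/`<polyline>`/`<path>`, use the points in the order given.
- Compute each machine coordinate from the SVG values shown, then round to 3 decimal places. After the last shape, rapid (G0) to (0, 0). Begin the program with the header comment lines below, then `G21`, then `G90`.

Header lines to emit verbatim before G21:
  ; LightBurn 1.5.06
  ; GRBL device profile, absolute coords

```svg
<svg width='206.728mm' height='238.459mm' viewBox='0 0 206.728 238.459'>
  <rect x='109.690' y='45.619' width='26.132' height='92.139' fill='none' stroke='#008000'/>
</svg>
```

viewBox `0 0 206.728 238.459` with mm width/height → 1 unit = 1 mm. Flip: y_m = 238.459 − y_svg.

**Shape 1** — `<rect>` rectangle, stroke `#008000` → cut (S720, F1534). Machine vertices: (109.690,192.840) → (135.822,192.840) → (135.822,100.701) → (109.690,100.701) → (109.690,192.840). Closed: final G1 returns to the first vertex.

; LightBurn 1.5.06
; GRBL device profile, absolute coords
G21
G90
G0 X109.690 Y192.840
M3 S720
G1 X135.822 Y192.840 F1534
G1 X135.822 Y100.701 F1534
G1 X109.690 Y100.701 F1534
G1 X109.690 Y192.840 F1534
M5
G0 X0.000 Y0.000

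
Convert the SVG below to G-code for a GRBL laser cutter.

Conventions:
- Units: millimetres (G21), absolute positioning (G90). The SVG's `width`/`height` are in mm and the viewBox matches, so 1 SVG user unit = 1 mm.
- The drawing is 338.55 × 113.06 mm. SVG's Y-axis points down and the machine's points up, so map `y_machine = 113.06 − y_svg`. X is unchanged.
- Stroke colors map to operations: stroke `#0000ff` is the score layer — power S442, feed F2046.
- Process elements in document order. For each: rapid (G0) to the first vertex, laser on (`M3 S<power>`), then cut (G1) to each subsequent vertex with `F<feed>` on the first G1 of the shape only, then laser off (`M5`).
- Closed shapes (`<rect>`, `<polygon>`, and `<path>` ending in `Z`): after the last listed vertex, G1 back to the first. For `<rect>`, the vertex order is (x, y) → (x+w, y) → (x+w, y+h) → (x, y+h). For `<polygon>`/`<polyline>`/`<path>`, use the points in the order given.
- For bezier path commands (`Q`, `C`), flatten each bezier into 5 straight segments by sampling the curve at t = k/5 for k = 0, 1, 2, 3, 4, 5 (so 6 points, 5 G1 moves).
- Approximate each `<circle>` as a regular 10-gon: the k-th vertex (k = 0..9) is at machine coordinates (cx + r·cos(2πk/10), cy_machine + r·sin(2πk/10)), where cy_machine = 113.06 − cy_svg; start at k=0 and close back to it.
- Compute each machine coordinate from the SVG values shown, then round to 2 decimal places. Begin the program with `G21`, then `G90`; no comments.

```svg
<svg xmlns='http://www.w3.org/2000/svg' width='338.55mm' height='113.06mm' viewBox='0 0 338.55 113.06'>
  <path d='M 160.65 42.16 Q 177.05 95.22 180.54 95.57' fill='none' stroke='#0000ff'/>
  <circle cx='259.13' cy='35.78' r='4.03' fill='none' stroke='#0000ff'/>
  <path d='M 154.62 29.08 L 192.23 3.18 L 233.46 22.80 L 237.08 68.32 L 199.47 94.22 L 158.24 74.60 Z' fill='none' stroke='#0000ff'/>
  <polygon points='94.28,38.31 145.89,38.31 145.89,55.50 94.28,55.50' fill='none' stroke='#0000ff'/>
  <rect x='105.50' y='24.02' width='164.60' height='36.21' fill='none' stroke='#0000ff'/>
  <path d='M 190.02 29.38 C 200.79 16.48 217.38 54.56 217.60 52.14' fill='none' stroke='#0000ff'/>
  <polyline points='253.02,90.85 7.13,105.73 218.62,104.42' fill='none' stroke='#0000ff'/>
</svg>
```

G21
G90
G0 X160.65 Y70.90
M3 S442
G1 X166.69 Y51.78 F2046
G1 X171.70 Y36.89
G1 X175.68 Y26.20
G1 X178.63 Y19.74
G1 X180.54 Y17.49
M5
G0 X263.16 Y77.28
M3 S442
G1 X262.39 Y79.65 F2046
G1 X260.38 Y81.11
G1 X257.88 Y81.11
G1 X255.87 Y79.65
G1 X255.10 Y77.28
G1 X255.87 Y74.91
G1 X257.88 Y73.45
G1 X260.38 Y73.45
G1 X262.39 Y74.91
G1 X263.16 Y77.28
M5
G0 X154.62 Y83.98
M3 S442
G1 X192.23 Y109.88 F2046
G1 X233.46 Y90.26
G1 X237.08 Y44.74
G1 X199.47 Y18.84
G1 X158.24 Y38.46
G1 X154.62 Y83.98
M5
G0 X94.28 Y74.75
M3 S442
G1 X145.89 Y74.75 F2046
G1 X145.89 Y57.56
G1 X94.28 Y57.56
G1 X94.28 Y74.75
M5
G0 X105.50 Y89.04
M3 S442
G1 X270.10 Y89.04 F2046
G1 X270.10 Y52.83
G1 X105.50 Y52.83
G1 X105.50 Y89.04
M5
G0 X190.02 Y83.68
M3 S442
G1 X197.00 Y86.03 F2046
G1 X204.32 Y80.54
G1 X210.90 Y71.60
G1 X215.68 Y63.60
G1 X217.60 Y60.92
M5
G0 X253.02 Y22.21
M3 S442
G1 X7.13 Y7.33 F2046
G1 X218.62 Y8.64
M5

1 u = 1 mm; y_m = 113.06 − y.

[1] `<path>` quadratic bezier, #0000ff→score S442 F2046: (160.65,70.90) → (166.69,51.78) → (171.70,36.89) → (175.68,26.20) → (178.63,19.74) → (180.54,17.49)

[2] `<circle>` circle, #0000ff→score S442 F2046: (263.16,77.28) → (262.39,79.65) → (260.38,81.11) → (257.88,81.11) → (255.87,79.65) → (255.10,77.28) → (255.87,74.91) → (257.88,73.45) → (260.38,73.45) → (262.39,74.91) → (263.16,77.28) (closed)

[3] `<path>` regular polygon, #0000ff→score S442 F2046: (154.62,83.98) → (192.23,109.88) → (233.46,90.26) → (237.08,44.74) → (199.47,18.84) → (158.24,38.46) → (154.62,83.98) (closed)

[4] `<polygon>` rectangle, #0000ff→score S442 F2046: (94.28,74.75) → (145.89,74.75) → (145.89,57.56) → (94.28,57.56) → (94.28,74.75) (closed)

[5] `<rect>` rectangle, #0000ff→score S442 F2046: (105.50,89.04) → (270.10,89.04) → (270.10,52.83) → (105.50,52.83) → (105.50,89.04) (closed)

[6] `<path>` cubic bezier, #0000ff→score S442 F2046: (190.02,83.68) → (197.00,86.03) → (204.32,80.54) → (210.90,71.60) → (215.68,63.60) → (217.60,60.92)

[7] `<polyline>` open polyline, #0000ff→score S442 F2046: (253.02,22.21) → (7.13,7.33) → (218.62,8.64)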